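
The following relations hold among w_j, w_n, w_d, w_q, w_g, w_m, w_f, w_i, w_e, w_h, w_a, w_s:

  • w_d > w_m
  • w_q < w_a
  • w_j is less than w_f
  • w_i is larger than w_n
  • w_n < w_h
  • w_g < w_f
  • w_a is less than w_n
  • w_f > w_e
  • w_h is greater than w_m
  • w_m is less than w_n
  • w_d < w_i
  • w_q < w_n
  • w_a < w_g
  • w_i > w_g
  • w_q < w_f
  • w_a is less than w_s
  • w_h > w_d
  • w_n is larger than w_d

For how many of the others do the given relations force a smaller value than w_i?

6

From w_i the given relations immediately reach w_d, w_n, w_g.
From those, w_q, w_m, w_a — 6 in total.
No other element is forced below w_i by the given relations, so the count is 6.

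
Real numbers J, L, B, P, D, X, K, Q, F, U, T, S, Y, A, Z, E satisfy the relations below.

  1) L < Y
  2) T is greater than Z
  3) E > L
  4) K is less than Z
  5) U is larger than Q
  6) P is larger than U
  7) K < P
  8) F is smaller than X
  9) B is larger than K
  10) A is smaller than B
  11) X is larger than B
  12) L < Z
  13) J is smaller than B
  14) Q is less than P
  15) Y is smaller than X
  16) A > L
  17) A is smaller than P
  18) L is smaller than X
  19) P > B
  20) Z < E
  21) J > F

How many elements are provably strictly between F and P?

2

The relations place F below P. An element lies strictly between them when it is forced above F and also forced below P.
Above F: {J, B, X}. Below P: {K, L, Q, U, J, A, B}.
Intersection: {J, B} — 2.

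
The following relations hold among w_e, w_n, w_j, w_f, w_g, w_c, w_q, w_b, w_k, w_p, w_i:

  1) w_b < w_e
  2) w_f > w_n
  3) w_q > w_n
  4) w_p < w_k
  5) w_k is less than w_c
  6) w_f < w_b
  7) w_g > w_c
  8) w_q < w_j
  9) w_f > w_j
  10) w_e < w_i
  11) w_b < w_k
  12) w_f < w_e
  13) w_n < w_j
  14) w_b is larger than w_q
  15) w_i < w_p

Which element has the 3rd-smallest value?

w_j

Piecing the relations together gives one ordering: w_n < w_q < w_j < w_f < w_b < w_e < w_i < w_p < w_k < w_c < w_g.
Counting 3 from the smallest end gives w_j.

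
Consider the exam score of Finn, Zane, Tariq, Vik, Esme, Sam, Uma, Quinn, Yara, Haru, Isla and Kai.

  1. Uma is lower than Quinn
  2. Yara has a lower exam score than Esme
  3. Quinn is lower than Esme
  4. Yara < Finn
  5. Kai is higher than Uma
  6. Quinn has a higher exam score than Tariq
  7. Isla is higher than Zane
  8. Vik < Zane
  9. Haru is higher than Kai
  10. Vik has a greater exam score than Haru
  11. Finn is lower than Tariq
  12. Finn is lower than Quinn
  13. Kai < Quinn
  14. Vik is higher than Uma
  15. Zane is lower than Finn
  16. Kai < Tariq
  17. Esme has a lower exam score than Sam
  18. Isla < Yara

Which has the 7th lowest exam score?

Yara

Piecing the relations together gives one ordering: Uma < Kai < Haru < Vik < Zane < Isla < Yara < Finn < Tariq < Quinn < Esme < Sam.
Counting 7 from the smallest end gives Yara.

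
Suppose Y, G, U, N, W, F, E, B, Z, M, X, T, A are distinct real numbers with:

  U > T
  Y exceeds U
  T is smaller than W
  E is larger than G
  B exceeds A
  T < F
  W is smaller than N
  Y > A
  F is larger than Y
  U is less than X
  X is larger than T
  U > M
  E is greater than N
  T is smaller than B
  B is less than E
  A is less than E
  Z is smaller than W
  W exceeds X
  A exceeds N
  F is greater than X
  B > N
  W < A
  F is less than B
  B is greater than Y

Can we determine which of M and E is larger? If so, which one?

M < U and U < X give M < X.
With X < W: M < U < X < W.
With W < N: M < U < X < W < N.
Then N < A extends the chain to A.
Then A < Y extends the chain to Y.
Then Y < F extends the chain to F.
With F < B: M < U < X < W < N < A < Y < F < B.
With B < E: M < U < X < W < N < A < Y < F < B < E.
So E is larger.

E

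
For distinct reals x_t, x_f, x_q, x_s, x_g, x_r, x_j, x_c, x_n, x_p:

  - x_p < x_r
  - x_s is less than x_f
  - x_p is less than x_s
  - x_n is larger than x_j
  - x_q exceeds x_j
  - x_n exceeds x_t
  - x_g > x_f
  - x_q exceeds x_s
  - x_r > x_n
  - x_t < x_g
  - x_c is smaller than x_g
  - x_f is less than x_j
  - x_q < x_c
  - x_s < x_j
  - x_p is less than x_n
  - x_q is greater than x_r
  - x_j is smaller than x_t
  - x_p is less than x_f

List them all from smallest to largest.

Nothing is placed below x_p, so it is least; from there x_p < x_s; x_s < x_f; x_f < x_j; x_j < x_t; x_t < x_n; x_n < x_r; x_r < x_q; x_q < x_c; x_c < x_g, each given directly.

x_p < x_s < x_f < x_j < x_t < x_n < x_r < x_q < x_c < x_g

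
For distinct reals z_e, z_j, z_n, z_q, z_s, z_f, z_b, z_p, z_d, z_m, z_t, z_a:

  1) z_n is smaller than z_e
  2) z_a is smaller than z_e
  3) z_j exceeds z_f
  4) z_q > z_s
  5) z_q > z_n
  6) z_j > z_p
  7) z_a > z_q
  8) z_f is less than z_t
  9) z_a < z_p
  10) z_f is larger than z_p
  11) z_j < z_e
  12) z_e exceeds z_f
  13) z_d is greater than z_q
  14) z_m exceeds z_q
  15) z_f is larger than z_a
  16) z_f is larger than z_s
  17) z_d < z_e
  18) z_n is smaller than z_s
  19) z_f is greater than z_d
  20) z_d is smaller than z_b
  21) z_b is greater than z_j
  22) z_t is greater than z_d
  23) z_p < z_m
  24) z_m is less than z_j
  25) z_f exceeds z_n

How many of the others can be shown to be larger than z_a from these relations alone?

Directly above z_a: z_p, z_f, z_e.
One step further: z_m, z_j, z_t (6 so far).
One step further: z_b (7 so far).
No other element is forced above z_a by the given relations, so the count is 7.

7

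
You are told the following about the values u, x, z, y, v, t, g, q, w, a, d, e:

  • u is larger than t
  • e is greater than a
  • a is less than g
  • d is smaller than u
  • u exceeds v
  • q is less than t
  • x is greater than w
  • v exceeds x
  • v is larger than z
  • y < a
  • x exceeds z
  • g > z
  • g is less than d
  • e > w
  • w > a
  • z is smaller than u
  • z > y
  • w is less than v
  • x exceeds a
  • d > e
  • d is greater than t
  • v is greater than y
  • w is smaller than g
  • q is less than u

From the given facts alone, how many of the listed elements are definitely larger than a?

Directly above a: w, g, x, e.
One step further: v, d (6 so far).
One step further: u (7 so far).
Nothing else is reachable above a; 7 in all.

7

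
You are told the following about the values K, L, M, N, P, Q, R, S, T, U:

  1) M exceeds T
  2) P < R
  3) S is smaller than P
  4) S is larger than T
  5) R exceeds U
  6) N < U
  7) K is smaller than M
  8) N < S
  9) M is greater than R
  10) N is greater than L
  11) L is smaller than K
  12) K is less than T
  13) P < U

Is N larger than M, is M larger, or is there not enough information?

M

The relevant relations are N < S; S < P; P < U; U < R; R < M.
Chaining these gives N < S < P < U < R < M.
So M is larger.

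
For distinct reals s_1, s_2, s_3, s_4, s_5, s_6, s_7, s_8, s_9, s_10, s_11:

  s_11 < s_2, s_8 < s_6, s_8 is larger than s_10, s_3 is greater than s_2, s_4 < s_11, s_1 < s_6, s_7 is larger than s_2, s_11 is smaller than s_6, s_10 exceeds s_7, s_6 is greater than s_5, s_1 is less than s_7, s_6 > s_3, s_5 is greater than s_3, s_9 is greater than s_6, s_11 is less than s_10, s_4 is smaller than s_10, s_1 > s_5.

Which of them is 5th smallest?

s_5

Piecing the relations together gives one ordering: s_4 < s_11 < s_2 < s_3 < s_5 < s_1 < s_7 < s_10 < s_8 < s_6 < s_9.
Counting 5 from the smallest end gives s_5.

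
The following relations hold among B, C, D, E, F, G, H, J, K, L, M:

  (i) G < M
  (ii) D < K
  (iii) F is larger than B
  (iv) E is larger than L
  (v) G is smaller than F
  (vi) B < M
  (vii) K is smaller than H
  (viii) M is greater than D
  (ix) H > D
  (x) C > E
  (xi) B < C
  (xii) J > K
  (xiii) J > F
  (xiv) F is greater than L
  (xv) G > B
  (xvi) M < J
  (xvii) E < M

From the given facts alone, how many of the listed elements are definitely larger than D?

4

The elements the relations force above D are K, M, J, H — no chain reaches any other.
That is 4.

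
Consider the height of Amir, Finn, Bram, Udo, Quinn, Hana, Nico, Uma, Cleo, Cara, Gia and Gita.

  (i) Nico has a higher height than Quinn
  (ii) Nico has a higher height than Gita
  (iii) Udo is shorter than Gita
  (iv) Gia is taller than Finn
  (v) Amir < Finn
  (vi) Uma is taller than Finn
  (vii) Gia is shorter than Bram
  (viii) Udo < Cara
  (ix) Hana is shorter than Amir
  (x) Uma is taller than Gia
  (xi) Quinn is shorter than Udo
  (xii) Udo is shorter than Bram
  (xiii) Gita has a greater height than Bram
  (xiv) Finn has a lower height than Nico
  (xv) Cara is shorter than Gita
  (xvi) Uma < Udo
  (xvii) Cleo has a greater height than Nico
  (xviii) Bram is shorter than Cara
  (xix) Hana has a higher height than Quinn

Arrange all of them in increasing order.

Quinn < Hana < Amir < Finn < Gia < Uma < Udo < Bram < Cara < Gita < Nico < Cleo

Each adjacent pair is fixed by a given relation: Quinn < Hana; Hana < Amir; Amir < Finn; Finn < Gia; Gia < Uma; Uma < Udo; Udo < Bram; Bram < Cara; Cara < Gita; Gita < Nico; Nico < Cleo. Chaining them end to end gives the full order.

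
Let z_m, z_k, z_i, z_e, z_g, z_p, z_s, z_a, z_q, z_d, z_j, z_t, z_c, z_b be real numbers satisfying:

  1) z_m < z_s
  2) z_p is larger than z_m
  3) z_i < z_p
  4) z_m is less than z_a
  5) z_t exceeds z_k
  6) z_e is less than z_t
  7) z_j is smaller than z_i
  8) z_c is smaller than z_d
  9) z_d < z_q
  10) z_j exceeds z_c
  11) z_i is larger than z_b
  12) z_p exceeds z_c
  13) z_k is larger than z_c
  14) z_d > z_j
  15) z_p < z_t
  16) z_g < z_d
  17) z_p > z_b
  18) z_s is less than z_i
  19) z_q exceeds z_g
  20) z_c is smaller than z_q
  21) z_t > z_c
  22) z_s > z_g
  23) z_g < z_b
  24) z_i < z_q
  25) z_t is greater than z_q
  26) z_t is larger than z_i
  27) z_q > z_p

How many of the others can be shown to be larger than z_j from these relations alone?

From z_j the given relations immediately reach z_d, z_i.
From those, z_p, z_q, z_t — 5 in total.
No other element is forced above z_j by the given relations, so the count is 5.

5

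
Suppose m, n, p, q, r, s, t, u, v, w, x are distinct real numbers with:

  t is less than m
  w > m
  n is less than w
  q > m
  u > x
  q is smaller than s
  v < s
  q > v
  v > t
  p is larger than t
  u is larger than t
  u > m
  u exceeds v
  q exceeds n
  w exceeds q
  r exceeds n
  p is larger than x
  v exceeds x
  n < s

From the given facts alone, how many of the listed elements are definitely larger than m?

4

The elements the relations force above m are q, u, w, s — no chain reaches any other.
That is 4.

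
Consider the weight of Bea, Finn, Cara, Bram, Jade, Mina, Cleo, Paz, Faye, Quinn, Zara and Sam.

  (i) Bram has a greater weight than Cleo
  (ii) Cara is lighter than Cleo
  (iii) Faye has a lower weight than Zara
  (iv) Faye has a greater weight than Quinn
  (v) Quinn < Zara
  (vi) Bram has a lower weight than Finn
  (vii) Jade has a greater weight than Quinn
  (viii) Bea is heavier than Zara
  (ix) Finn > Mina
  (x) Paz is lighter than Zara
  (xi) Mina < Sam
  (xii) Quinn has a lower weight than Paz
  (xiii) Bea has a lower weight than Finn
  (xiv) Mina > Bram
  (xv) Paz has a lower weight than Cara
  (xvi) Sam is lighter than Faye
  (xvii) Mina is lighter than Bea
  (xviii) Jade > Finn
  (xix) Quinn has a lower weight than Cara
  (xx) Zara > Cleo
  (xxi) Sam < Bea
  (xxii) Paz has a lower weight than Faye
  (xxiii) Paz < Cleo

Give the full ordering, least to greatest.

Nothing is placed below Quinn, so it is least; from there Quinn < Paz; Paz < Cara; Cara < Cleo; Cleo < Bram; Bram < Mina; Mina < Sam; Sam < Faye; Faye < Zara; Zara < Bea; Bea < Finn; Finn < Jade, each given directly.

Quinn < Paz < Cara < Cleo < Bram < Mina < Sam < Faye < Zara < Bea < Finn < Jade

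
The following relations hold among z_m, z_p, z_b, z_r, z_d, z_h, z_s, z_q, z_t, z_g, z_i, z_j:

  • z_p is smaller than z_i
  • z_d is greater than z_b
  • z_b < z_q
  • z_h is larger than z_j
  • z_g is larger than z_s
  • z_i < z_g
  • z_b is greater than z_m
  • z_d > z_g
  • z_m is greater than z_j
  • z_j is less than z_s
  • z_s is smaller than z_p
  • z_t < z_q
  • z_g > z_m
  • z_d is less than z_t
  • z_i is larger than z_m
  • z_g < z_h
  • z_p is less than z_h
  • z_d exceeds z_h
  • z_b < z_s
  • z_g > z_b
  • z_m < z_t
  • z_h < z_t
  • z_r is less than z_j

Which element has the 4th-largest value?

z_h

The consecutive relations fix a unique order: z_r < z_j < z_m < z_b < z_s < z_p < z_i < z_g < z_h < z_d < z_t < z_q.
The 4th largest is z_h.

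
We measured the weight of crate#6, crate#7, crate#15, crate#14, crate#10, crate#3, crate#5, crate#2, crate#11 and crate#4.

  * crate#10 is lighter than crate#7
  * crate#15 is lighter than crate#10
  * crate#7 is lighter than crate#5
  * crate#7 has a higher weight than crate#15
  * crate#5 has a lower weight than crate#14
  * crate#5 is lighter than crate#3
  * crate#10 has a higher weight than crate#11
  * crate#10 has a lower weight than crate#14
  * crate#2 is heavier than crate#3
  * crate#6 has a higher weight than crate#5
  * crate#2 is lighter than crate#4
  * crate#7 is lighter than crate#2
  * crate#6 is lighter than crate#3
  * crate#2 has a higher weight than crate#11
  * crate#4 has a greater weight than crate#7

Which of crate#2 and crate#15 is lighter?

The relevant relations are crate#15 < crate#10; crate#10 < crate#7; crate#7 < crate#5; crate#5 < crate#6; crate#6 < crate#3; crate#3 < crate#2.
Together: crate#15 < crate#10 < crate#7 < crate#5 < crate#6 < crate#3 < crate#2.
So crate#15 < crate#2; crate#15 is the lighter of the two.

crate#15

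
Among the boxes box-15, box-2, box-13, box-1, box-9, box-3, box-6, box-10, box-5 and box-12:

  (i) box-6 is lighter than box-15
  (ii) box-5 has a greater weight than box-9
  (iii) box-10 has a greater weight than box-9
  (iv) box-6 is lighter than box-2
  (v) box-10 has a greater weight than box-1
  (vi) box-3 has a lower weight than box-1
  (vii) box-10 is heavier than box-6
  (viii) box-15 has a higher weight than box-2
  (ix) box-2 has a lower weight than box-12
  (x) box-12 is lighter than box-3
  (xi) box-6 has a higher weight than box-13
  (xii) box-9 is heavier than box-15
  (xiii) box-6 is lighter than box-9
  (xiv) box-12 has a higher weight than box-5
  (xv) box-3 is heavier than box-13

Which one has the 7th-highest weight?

box-15

Piecing the relations together gives one ordering: box-13 < box-6 < box-2 < box-15 < box-9 < box-5 < box-12 < box-3 < box-1 < box-10.
Counting 7 from the largest end gives box-15.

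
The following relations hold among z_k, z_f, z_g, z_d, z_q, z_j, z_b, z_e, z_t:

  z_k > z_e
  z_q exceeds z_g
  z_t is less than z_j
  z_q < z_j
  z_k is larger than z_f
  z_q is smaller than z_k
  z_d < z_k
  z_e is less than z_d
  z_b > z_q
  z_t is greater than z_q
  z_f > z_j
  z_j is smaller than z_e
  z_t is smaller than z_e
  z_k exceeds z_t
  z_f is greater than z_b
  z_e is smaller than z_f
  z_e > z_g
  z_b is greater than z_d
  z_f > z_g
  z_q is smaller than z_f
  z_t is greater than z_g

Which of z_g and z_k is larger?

Chaining the given relations: z_g < z_q < z_t < z_j < z_e < z_d < z_b < z_f < z_k.
So z_g < z_k; z_k is the larger of the two.

z_k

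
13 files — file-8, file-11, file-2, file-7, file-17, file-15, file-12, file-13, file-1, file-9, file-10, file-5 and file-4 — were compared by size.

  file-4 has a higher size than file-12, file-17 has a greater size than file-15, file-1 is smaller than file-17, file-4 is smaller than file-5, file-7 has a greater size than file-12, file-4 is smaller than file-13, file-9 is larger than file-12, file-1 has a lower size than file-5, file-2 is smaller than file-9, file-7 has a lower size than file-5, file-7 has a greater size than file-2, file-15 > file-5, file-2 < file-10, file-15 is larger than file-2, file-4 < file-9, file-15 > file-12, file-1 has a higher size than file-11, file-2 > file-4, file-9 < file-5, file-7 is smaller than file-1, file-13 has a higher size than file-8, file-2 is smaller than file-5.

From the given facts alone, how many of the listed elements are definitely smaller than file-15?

From file-15 the given relations immediately reach file-12, file-2, file-5.
From those, file-4, file-9, file-7, file-1 — 7 in total.
From those, file-11 — 8 in total.
No other element is forced below file-15 by the given relations, so the count is 8.

8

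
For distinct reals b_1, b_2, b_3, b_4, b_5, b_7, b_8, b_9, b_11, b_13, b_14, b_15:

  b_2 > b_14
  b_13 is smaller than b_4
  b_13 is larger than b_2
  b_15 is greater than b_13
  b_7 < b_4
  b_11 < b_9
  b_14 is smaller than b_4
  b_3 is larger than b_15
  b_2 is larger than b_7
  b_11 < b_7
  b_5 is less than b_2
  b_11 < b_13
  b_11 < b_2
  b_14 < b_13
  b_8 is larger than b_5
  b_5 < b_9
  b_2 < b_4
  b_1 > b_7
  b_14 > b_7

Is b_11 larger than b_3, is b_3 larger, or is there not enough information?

b_11 < b_7 and b_7 < b_14 give b_11 < b_14.
With b_14 < b_2: b_11 < b_7 < b_14 < b_2.
Then b_2 < b_13 extends the chain to b_13.
Then b_13 < b_15 extends the chain to b_15.
With b_15 < b_3: b_11 < b_7 < b_14 < b_2 < b_13 < b_15 < b_3.
So b_3 is larger.

b_3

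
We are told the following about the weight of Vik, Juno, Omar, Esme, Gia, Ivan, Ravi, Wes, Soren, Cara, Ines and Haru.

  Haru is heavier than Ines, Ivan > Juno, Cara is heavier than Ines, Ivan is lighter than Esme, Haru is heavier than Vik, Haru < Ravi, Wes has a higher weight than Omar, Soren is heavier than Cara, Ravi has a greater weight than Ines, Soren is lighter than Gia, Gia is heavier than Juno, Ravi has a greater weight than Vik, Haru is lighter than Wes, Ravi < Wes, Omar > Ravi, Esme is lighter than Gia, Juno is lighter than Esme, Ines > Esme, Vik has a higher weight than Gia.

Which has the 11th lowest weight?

Omar

The consecutive relations fix a unique order: Juno < Ivan < Esme < Ines < Cara < Soren < Gia < Vik < Haru < Ravi < Omar < Wes.
The 11th smallest is Omar.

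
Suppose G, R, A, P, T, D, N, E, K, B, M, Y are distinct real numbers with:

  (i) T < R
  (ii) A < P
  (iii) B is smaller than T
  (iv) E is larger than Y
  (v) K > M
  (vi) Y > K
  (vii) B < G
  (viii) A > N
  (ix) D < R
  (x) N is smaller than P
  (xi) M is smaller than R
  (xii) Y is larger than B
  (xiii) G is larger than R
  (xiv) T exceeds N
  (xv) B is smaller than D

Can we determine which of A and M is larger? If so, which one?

undetermined

Following every chain through M: above M we get K, R, Y, E, G.
A is not reached, and no chain runs the other way from A to M.
So the given relations leave the order of M and A undetermined.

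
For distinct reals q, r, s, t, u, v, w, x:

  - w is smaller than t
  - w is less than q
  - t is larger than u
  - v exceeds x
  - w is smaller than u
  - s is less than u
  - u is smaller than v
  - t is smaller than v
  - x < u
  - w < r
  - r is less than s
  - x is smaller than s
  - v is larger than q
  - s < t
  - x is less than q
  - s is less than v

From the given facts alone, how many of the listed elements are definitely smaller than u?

Directly below u: w, x, s.
One step further: r (4 so far).
No other element is forced below u by the given relations, so the count is 4.

4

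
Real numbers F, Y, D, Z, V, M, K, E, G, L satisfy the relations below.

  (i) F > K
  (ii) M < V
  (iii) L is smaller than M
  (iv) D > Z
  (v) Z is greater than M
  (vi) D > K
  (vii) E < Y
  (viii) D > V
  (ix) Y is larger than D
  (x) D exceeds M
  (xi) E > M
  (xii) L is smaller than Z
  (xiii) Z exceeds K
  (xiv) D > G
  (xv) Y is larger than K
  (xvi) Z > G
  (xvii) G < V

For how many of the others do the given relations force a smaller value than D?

Directly below D: K, M, G, V, Z.
One step further: L (6 so far).
Nothing else is reachable below D; 6 in all.

6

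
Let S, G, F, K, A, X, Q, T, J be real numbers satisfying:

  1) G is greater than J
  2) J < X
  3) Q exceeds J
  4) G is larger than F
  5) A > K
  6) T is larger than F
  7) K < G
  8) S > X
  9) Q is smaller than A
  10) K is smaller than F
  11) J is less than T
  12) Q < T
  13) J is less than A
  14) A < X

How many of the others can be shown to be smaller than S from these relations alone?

5

Directly below S: X.
One step further: J, A (3 so far).
One step further: K, Q (5 so far).
Nothing else is reachable below S; 5 in all.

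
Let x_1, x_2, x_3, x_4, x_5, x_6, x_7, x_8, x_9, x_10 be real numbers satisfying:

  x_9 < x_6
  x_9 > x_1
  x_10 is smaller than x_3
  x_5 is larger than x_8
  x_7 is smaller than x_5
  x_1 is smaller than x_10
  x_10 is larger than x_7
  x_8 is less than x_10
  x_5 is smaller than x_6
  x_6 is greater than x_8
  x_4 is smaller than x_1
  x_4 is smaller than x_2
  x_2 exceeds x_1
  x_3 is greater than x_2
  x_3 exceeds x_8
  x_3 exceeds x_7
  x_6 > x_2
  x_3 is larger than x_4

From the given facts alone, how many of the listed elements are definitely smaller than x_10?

From x_10 the given relations immediately reach x_8, x_1, x_7.
From those, x_4 — 4 in total.
Nothing else is reachable below x_10; 4 in all.

4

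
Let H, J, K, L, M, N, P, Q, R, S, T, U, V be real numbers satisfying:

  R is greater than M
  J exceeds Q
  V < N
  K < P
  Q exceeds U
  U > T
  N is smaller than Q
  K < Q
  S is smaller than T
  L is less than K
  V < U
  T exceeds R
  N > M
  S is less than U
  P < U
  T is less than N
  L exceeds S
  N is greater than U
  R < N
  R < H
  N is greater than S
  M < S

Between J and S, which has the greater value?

Chaining the given relations: S < L < K < P < U < N < Q < J.
So S < J; J is the larger of the two.

J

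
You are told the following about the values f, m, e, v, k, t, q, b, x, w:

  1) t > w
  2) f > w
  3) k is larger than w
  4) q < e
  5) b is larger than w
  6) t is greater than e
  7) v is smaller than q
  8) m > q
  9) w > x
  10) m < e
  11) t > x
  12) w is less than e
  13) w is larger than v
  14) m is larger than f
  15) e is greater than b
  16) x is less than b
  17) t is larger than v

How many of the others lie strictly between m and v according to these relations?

Chaining upward from v reaches: w, q, f, b, e, t, k.
Chaining downward from m reaches: x, w, q, f.
Strictly between v and m are those in both lists: w, q, f — 3 elements.

3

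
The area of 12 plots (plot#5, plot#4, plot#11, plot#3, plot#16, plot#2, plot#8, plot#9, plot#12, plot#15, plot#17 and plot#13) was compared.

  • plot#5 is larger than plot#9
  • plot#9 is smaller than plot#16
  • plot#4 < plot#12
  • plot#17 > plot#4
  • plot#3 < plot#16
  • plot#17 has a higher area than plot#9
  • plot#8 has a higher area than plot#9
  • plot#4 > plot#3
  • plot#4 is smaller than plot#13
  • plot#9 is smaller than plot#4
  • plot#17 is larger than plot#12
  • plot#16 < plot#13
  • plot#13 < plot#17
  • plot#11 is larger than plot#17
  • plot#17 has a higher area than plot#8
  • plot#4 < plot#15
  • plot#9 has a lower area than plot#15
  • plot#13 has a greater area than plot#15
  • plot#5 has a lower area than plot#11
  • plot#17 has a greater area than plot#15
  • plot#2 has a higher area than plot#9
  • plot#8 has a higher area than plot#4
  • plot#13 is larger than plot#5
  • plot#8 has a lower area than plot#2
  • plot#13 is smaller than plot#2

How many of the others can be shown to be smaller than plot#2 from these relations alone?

8

The elements the relations force below plot#2 are plot#9, plot#3, plot#4, plot#16, plot#15, plot#5, plot#13, plot#8 — no chain reaches any other.
That is 8.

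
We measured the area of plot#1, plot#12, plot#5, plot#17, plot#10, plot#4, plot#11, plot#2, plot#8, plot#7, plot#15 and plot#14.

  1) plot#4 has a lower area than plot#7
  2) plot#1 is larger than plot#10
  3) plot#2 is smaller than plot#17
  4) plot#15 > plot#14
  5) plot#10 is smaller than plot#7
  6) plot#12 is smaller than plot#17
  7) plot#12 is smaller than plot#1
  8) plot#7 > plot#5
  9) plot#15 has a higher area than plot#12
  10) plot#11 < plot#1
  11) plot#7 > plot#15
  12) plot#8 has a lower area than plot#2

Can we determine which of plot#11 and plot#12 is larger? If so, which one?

Following every chain through plot#12: above plot#12 we get plot#15, plot#7, plot#1, plot#17.
plot#11 is not reached, and no chain runs the other way from plot#11 to plot#12.
So the given relations leave the order of plot#12 and plot#11 undetermined.

undetermined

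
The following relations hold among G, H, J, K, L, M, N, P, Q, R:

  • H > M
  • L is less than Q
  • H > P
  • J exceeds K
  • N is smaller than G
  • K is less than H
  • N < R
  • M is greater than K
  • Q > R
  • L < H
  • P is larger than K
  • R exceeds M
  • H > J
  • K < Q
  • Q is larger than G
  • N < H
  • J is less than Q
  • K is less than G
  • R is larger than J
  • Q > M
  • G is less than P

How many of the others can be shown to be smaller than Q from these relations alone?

7

The elements the relations force below Q are K, N, M, J, G, L, R — no chain reaches any other.
That is 7.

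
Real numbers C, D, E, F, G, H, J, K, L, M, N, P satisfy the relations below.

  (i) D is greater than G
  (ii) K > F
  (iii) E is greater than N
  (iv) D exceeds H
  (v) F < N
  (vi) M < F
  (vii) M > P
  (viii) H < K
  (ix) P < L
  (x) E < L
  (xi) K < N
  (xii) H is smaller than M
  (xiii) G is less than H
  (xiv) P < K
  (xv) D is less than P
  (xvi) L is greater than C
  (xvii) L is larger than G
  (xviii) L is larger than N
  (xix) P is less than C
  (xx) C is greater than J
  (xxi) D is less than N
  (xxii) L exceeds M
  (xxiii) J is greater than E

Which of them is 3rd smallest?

D

Chaining the given pairs: G < H < D < P < M < F < K < N < E < J < C < L.
Counting 3 from the smallest end gives D.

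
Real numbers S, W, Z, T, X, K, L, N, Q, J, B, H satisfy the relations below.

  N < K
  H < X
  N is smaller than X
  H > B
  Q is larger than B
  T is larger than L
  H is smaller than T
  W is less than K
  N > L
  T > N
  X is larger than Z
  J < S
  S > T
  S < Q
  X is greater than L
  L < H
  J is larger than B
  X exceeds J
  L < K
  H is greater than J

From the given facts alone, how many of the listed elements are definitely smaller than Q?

7

Directly below Q: B, S.
One step further: J, T (4 so far).
One step further: L, N, H (7 so far).
No other element is forced below Q by the given relations, so the count is 7.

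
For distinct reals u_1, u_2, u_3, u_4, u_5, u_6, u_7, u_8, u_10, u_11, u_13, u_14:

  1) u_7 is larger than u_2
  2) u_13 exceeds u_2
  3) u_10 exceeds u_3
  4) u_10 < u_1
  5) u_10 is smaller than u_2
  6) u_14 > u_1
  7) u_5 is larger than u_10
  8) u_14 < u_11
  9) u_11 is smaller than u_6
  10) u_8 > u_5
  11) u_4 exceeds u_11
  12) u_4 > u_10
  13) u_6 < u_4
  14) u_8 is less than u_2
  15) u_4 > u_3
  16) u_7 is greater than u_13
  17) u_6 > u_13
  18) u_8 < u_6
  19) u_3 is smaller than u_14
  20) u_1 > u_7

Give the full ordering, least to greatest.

Each adjacent pair is fixed by a given relation: u_3 < u_10; u_10 < u_5; u_5 < u_8; u_8 < u_2; u_2 < u_13; u_13 < u_7; u_7 < u_1; u_1 < u_14; u_14 < u_11; u_11 < u_6; u_6 < u_4. Chaining them end to end gives the full order.

u_3 < u_10 < u_5 < u_8 < u_2 < u_13 < u_7 < u_1 < u_14 < u_11 < u_6 < u_4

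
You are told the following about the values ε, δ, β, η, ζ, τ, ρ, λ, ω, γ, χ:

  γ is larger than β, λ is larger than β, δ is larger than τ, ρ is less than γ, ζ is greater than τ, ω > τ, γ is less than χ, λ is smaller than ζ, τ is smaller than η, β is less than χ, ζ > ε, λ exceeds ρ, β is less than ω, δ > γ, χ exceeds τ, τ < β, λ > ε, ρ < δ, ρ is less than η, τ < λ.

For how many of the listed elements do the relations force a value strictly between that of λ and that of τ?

1

The relations place τ below λ. An element lies strictly between them when it is forced above τ and also forced below λ.
Above τ: {β, γ, δ, χ, ω, η, ζ}. Below λ: {ρ, β, ε}.
Intersection: {β} — 1.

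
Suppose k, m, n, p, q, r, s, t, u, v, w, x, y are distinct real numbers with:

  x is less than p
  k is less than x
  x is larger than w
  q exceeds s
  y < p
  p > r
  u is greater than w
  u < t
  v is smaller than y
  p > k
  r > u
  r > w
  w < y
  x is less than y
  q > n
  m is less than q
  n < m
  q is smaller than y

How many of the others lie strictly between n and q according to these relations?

1

The relations place n below q. An element lies strictly between them when it is forced above n and also forced below q.
Above n: {m, y, p}. Below q: {s, m}.
Intersection: {m} — 1.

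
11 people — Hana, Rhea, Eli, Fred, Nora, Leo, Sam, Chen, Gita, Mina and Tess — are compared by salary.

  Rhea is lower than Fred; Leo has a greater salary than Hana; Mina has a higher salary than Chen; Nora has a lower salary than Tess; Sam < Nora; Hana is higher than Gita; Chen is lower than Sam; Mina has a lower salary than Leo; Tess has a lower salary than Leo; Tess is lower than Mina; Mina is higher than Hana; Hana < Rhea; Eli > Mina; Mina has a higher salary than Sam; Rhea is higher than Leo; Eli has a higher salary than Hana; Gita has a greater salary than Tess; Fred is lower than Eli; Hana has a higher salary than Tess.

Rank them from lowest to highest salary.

The consecutive links are each given: Chen < Sam; Sam < Nora; Nora < Tess; Tess < Gita; Gita < Hana; Hana < Mina; Mina < Leo; Leo < Rhea; Rhea < Fred; Fred < Eli.

Chen < Sam < Nora < Tess < Gita < Hana < Mina < Leo < Rhea < Fred < Eli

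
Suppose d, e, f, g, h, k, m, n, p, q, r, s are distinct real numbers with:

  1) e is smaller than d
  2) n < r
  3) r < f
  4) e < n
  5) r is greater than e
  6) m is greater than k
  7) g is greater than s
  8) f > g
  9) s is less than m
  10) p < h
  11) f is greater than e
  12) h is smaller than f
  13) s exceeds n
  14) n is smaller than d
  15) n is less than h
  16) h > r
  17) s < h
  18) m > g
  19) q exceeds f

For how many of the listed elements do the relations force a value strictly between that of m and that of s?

Chaining upward from s reaches: g, h, f, q.
Chaining downward from m reaches: k, e, n, g.
Strictly between s and m are those in both lists: g — 1 element.

1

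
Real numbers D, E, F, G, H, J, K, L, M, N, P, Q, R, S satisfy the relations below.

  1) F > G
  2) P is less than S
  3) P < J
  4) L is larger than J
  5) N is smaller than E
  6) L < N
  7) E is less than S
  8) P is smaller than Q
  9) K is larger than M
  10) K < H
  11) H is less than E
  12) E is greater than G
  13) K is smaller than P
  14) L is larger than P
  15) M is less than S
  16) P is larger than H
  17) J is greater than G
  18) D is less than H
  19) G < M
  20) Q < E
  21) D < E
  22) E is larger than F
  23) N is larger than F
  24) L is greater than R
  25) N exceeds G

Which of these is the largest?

S

Chaining downward from S: directly below it, M, P, E; then G, K, D, H, F, Q, N; then L; then R, J.
That covers every other element, and nothing is given above S, so S is the largest.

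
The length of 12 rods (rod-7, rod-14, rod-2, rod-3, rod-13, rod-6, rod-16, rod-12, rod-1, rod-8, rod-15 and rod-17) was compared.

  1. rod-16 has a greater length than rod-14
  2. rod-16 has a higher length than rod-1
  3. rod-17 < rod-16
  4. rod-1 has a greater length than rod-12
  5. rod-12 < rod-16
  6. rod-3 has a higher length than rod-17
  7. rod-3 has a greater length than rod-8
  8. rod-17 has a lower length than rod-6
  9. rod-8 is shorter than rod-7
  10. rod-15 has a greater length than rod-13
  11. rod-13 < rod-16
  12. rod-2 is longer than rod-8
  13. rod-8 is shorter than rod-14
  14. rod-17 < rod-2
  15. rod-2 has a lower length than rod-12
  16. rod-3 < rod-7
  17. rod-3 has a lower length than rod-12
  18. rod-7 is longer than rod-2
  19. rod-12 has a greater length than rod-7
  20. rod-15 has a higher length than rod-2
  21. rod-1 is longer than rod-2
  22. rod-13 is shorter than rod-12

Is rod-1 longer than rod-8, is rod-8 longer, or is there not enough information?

rod-1

rod-8 < rod-3 and rod-3 < rod-7 give rod-8 < rod-7.
With rod-7 < rod-12: rod-8 < rod-3 < rod-7 < rod-12.
Then rod-12 < rod-1 extends the chain to rod-1.
So rod-1 is longer.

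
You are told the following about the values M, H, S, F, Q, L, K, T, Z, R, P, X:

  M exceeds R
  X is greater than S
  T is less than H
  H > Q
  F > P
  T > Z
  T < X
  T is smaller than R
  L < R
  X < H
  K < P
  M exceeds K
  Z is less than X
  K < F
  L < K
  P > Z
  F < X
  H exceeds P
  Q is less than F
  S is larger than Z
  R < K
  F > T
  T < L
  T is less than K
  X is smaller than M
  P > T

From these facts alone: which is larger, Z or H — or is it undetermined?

H

The relevant relations are Z < T; T < L; L < R; R < K; K < P; P < F; F < X; X < H.
Together: Z < T < L < R < K < P < F < X < H.
So H is larger.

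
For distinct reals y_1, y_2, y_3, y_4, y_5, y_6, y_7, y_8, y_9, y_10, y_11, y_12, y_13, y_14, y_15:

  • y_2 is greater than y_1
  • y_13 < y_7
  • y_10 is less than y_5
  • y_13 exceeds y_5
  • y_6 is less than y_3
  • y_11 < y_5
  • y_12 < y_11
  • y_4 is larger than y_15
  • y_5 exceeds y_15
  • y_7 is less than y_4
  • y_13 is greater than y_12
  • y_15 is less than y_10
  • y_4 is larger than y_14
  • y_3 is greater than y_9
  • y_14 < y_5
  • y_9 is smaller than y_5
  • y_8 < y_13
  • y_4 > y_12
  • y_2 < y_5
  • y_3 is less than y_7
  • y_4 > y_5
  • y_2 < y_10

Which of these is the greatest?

y_14 is not greatest since y_14 < y_4; y_12 is not greatest since y_12 < y_11; y_15 is not greatest since y_15 < y_10; y_9 is not greatest since y_9 < y_5; y_1 is not greatest since y_1 < y_2; y_6 is not greatest since y_6 < y_3; y_2 is not greatest since y_2 < y_10; y_8 is not greatest since y_8 < y_13; y_10 is not greatest since y_10 < y_5; y_11 is not greatest since y_11 < y_5; y_5 is not greatest since y_5 < y_13; y_3 is not greatest since y_3 < y_7; y_13 is not greatest since y_13 < y_7; y_7 is not greatest since y_7 < y_4.
Only y_4 has nothing above it, so y_4 is the greatest.

y_4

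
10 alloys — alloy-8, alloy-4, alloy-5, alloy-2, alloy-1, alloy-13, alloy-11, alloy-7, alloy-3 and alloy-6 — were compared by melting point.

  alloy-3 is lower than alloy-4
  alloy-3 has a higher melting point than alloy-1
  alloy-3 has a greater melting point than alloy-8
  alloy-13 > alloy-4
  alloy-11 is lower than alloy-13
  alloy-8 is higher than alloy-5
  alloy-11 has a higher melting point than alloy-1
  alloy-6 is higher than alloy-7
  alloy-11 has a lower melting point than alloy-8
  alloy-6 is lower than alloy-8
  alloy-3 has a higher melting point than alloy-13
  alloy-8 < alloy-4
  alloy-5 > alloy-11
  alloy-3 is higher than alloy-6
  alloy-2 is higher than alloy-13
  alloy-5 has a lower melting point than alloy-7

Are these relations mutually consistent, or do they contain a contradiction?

inconsistent

We have alloy-13 < alloy-3 stated directly, yet also alloy-3 < alloy-4 < alloy-13 by chaining the others — so alloy-3 < alloy-13. Contradiction.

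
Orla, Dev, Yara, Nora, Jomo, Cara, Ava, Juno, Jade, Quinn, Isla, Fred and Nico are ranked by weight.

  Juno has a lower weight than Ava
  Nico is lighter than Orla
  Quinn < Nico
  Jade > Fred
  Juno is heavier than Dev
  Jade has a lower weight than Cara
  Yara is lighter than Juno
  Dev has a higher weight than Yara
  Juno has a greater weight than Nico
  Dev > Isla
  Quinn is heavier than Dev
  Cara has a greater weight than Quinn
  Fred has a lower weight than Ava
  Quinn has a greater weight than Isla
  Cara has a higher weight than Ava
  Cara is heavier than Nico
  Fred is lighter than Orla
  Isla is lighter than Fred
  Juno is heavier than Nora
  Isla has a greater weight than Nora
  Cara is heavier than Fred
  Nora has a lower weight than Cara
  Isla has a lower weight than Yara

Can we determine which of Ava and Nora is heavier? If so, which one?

Nora < Isla and Isla < Yara give Nora < Yara.
With Yara < Dev: Nora < Isla < Yara < Dev.
With Dev < Quinn: Nora < Isla < Yara < Dev < Quinn.
With Quinn < Nico: Nora < Isla < Yara < Dev < Quinn < Nico.
With Nico < Juno: Nora < Isla < Yara < Dev < Quinn < Nico < Juno.
With Juno < Ava: Nora < Isla < Yara < Dev < Quinn < Nico < Juno < Ava.
So Ava is heavier.

Ava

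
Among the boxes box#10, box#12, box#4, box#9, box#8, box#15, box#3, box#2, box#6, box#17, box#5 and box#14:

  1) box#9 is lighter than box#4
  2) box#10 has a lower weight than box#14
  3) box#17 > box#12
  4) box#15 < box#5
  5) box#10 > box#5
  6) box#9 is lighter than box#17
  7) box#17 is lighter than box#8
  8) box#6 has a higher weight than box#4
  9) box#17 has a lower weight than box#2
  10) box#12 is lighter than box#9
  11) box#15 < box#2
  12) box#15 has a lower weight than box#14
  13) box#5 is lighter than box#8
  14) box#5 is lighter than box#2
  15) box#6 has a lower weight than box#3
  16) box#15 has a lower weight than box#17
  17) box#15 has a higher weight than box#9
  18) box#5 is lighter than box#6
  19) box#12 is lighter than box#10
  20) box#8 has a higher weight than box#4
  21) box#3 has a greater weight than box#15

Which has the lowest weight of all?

box#12

box#9 is not least since box#12 < box#9; box#15 is not least since box#9 < box#15; box#4 is not least since box#9 < box#4; box#5 is not least since box#15 < box#5; box#17 is not least since box#12 < box#17; box#8 is not least since box#5 < box#8; box#6 is not least since box#4 < box#6; box#2 is not least since box#15 < box#2; box#3 is not least since box#6 < box#3; box#10 is not least since box#12 < box#10; box#14 is not least since box#15 < box#14.
Only box#12 has nothing below it, so box#12 is the lowest weight.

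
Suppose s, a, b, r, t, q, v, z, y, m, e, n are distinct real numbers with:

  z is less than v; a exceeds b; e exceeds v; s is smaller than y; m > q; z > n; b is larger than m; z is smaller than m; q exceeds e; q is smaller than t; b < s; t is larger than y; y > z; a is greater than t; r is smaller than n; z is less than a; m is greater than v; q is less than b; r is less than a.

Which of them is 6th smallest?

q

The consecutive relations fix a unique order: r < n < z < v < e < q < m < b < s < y < t < a.
Counting 6 from the smallest end gives q.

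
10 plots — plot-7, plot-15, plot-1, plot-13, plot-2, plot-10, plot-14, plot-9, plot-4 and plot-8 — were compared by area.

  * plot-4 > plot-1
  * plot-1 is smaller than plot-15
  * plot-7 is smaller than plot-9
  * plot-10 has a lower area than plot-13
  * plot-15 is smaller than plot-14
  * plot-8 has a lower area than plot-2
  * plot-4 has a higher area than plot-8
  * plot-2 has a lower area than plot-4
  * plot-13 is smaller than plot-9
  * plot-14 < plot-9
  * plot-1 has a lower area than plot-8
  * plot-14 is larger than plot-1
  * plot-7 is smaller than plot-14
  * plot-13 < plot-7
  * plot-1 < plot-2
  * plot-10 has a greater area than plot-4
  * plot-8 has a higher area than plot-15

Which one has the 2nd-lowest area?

The consecutive relations fix a unique order: plot-1 < plot-15 < plot-8 < plot-2 < plot-4 < plot-10 < plot-13 < plot-7 < plot-14 < plot-9.
Counting 2 from the smallest end gives plot-15.

plot-15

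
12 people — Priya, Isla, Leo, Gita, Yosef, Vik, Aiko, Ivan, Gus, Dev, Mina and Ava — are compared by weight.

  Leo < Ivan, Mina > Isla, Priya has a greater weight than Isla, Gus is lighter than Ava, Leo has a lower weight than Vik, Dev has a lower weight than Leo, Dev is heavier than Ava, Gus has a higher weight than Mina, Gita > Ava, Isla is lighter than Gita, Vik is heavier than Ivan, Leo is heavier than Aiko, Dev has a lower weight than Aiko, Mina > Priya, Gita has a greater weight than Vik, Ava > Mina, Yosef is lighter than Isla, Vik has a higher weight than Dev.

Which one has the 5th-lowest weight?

Gus

Chaining the given pairs: Yosef < Isla < Priya < Mina < Gus < Ava < Dev < Aiko < Leo < Ivan < Vik < Gita.
The 5th smallest is Gus.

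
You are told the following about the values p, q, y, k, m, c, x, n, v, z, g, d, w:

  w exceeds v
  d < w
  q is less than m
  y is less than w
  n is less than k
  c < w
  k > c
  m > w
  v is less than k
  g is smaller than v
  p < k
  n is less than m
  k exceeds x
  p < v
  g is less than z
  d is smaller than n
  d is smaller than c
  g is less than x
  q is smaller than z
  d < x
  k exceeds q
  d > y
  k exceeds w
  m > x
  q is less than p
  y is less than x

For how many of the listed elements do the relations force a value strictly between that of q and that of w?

2

Chaining upward from q reaches: p, z, v, k, m.
Chaining downward from w reaches: p, y, g, d, v, c.
Strictly between q and w are those in both lists: p, v — 2 elements.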